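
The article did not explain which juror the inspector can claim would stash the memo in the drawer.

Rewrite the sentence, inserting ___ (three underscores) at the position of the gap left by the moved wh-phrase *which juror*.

The article did not explain which juror the inspector can claim ___ would stash the memo in the drawer.

Before movement: The inspector can claim which juror would stash the memo in the drawer.
The filler 'which juror' is interpreted as the subject of the clause embedded under 'claim'. The gap is right after 'claim'.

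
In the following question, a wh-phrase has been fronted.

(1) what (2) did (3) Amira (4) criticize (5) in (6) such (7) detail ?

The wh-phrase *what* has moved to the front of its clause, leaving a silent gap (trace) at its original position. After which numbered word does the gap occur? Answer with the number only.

Underlying clause: Amira did criticize what in such detail.
'what' functions as the direct object of 'criticize'. Wh-movement fronts it, leaving a gap right after 'criticize':
What did Amira criticize ___ in such detail?
'criticize' is word 4.

4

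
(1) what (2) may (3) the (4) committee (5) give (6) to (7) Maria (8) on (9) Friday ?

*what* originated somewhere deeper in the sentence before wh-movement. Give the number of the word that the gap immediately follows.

5

Pre-movement form: The committee may give what to Maria on Friday.
'what' is the direct object of 'give'. Wh-movement fronts it, leaving a gap right after 'give':
What may the committee give ___ to Maria on Friday?
'give' is word 5.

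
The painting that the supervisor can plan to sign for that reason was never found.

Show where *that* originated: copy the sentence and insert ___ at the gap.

The painting that the supervisor can plan to sign ___ for that reason was never found.

'that' functions as the direct object of 'sign'. The gap is right after 'sign'.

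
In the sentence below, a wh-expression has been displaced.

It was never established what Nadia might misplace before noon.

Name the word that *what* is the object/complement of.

misplace

In situ: Nadia might misplace what before noon.
'what' functions as the direct object of 'misplace'. Wh-movement fronts it, leaving a gap right after 'misplace':
It was never established what Nadia might misplace ___ before noon.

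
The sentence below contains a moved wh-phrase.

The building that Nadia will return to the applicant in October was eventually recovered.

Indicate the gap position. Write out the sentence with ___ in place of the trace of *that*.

The building that Nadia will return ___ to the applicant in October was eventually recovered.

The filler 'that' is interpreted as the direct object of 'return'. The gap is right after 'return'.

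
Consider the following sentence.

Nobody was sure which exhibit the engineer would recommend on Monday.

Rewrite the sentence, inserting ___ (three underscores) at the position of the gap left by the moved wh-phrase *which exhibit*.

Nobody was sure which exhibit the engineer would recommend ___ on Monday.

Pre-movement form: The engineer would recommend which exhibit on Monday.
The filler 'which exhibit' is interpreted as the direct object of 'recommend'. The gap is right after 'recommend'.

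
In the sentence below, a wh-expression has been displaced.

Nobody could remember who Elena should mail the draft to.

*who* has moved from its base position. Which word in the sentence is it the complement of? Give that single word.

to

Before movement: Elena should mail the draft to who.
'who' functions as the object of the preposition 'to' (recipient of 'mail'). Fronting leaves a gap immediately after 'to':
Nobody could remember who Elena should mail the draft to ___.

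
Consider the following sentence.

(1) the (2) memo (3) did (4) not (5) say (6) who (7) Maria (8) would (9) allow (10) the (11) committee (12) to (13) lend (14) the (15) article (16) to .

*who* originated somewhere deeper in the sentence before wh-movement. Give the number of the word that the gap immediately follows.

In situ: Maria would allow the committee to lend the article to who.
'who' is the object of the preposition 'to' (recipient of 'lend'). Wh-movement fronts it, leaving a gap right after 'to':
The memo did not say who Maria would allow the committee to lend the article to ___.
'to' is word 16.

16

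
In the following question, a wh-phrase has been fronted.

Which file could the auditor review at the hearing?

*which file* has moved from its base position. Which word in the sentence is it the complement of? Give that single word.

review

Before movement: The auditor could review which file at the hearing.
'which file' functions as the direct object of 'review'. It moves to the left edge, and the trace sits right after 'review':
Which file could the auditor review ___ at the hearing?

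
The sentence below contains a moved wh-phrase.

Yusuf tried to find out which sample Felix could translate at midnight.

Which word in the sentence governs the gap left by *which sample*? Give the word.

Before movement: Felix could translate which sample at midnight.
'which sample' is the direct object of 'translate'. Wh-movement fronts it, leaving a gap right after 'translate':
Yusuf tried to find out which sample Felix could translate ___ at midnight.

translate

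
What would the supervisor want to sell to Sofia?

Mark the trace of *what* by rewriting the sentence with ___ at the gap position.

Underlying clause: The supervisor would want to sell what to Sofia.
The filler 'what' is interpreted as the direct object of 'sell'. The gap is right after 'sell'.

What would the supervisor want to sell ___ to Sofia?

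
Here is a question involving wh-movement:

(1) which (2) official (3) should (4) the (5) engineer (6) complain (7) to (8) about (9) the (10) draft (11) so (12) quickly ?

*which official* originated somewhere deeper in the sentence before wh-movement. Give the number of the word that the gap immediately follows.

Underlying clause: The engineer should complain to which official about the draft so quickly.
'which official' is the object of the preposition 'to'. Fronting leaves a gap immediately after 'to':
Which official should the engineer complain to ___ about the draft so quickly?
'to' is word 7.

7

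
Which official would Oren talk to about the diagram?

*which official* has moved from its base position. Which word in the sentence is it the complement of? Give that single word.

to

Underlying clause: Oren would talk to which official about the diagram.
'which official' is the object of the preposition 'to'. It moves to the left edge, and the trace sits right after 'to':
Which official would Oren talk to ___ about the diagram?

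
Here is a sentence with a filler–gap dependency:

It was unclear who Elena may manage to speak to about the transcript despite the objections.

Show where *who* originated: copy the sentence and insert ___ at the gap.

It was unclear who Elena may manage to speak to ___ about the transcript despite the objections.

Before movement: Elena may manage to speak to who about the transcript despite the objections.
The filler 'who' is interpreted as the object of the preposition 'to'. The gap is right after 'to'.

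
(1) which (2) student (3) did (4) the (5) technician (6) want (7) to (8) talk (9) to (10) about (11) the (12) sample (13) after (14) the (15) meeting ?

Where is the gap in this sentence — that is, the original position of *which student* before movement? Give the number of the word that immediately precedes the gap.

Before movement: The technician did want to talk to which student about the sample after the meeting.
'which student' is the object of the preposition 'to'. Wh-movement fronts it, leaving a gap right after 'to':
Which student did the technician want to talk to ___ about the sample after the meeting?
'to' is word 9.

9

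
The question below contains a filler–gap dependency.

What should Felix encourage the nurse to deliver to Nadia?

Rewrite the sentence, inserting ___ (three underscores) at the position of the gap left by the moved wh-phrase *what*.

Before movement: Felix should encourage the nurse to deliver what to Nadia.
'what' is the direct object of 'deliver'. The gap is right after 'deliver'.

What should Felix encourage the nurse to deliver ___ to Nadia?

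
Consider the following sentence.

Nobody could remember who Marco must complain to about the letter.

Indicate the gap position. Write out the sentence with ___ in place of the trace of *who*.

Pre-movement form: Marco must complain to who about the letter.
'who' functions as the object of the preposition 'to'. The gap is right after 'to'.

Nobody could remember who Marco must complain to ___ about the letter.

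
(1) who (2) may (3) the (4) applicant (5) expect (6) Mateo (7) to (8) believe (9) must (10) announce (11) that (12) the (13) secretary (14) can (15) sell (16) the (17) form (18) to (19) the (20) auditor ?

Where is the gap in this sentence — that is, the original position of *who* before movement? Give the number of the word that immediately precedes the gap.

8

Pre-movement form: The applicant may expect Mateo to believe who must announce that the secretary can sell the form to the auditor.
'who' is the subject of the clause embedded under 'believe'. It moves to the left edge, and the trace sits right after 'believe':
Who may the applicant expect Mateo to believe ___ must announce that the secretary can sell the form to the auditor?
'believe' is word 8.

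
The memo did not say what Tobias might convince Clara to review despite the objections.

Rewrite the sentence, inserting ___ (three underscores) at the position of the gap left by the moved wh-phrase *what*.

Pre-movement form: Tobias might convince Clara to review what despite the objections.
'what' is the direct object of 'review'. The gap is right after 'review'.

The memo did not say what Tobias might convince Clara to review ___ despite the objections.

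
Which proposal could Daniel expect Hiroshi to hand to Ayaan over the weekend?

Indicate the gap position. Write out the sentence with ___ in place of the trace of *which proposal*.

Pre-movement form: Daniel could expect Hiroshi to hand which proposal to Ayaan over the weekend.
'which proposal' functions as the direct object of 'hand'. The gap is right after 'hand'.

Which proposal could Daniel expect Hiroshi to hand ___ to Ayaan over the weekend?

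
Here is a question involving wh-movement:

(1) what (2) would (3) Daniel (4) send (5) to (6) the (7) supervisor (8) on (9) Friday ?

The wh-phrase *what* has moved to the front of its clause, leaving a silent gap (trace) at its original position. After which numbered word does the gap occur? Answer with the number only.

4

Before movement: Daniel would send what to the supervisor on Friday.
The filler 'what' is interpreted as the direct object of 'send'. It moves to the left edge, and the trace sits right after 'send':
What would Daniel send ___ to the supervisor on Friday?
'send' is word 4.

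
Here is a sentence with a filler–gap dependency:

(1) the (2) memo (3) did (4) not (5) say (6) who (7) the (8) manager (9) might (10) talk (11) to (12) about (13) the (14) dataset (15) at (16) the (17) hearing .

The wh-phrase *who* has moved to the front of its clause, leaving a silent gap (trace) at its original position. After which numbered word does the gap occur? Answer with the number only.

Before movement: The manager might talk to who about the dataset at the hearing.
'who' is the object of the preposition 'to'. Wh-movement fronts it, leaving a gap right after 'to':
The memo did not say who the manager might talk to ___ about the dataset at the hearing.
'to' is word 11.

11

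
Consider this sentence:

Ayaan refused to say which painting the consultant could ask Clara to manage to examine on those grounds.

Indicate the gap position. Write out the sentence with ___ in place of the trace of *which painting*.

Ayaan refused to say which painting the consultant could ask Clara to manage to examine ___ on those grounds.

In situ: The consultant could ask Clara to manage to examine which painting on those grounds.
'which painting' functions as the direct object of 'examine'. The gap is right after 'examine'.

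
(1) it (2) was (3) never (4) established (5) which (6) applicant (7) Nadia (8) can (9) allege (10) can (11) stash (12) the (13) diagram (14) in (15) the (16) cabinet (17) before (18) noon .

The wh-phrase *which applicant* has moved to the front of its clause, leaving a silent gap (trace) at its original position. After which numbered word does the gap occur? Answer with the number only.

Pre-movement form: Nadia can allege which applicant can stash the diagram in the cabinet before noon.
'which applicant' functions as the subject of the clause embedded under 'allege'. Wh-movement fronts it, leaving a gap right after 'allege':
It was never established which applicant Nadia can allege ___ can stash the diagram in the cabinet before noon.
'allege' is word 9.

9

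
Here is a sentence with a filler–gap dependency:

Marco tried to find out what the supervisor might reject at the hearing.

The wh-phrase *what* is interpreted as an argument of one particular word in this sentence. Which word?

Underlying clause: The supervisor might reject what at the hearing.
'what' functions as the direct object of 'reject'. It moves to the left edge, and the trace sits right after 'reject':
Marco tried to find out what the supervisor might reject ___ at the hearing.

reject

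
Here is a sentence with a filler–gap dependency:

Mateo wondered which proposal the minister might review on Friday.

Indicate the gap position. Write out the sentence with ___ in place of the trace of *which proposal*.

Mateo wondered which proposal the minister might review ___ on Friday.

Underlying clause: The minister might review which proposal on Friday.
The filler 'which proposal' is interpreted as the direct object of 'review'. The gap is right after 'review'.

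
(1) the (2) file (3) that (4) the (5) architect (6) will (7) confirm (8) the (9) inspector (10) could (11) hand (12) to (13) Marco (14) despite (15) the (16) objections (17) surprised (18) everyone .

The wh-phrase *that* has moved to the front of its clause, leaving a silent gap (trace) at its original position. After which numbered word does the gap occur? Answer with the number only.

The filler 'that' is interpreted as the direct object of 'hand'. It moves to the left edge, and the trace sits right after 'hand':
The file that the architect will confirm the inspector could hand ___ to Marco despite the objections surprised everyone.
'hand' is word 11.

11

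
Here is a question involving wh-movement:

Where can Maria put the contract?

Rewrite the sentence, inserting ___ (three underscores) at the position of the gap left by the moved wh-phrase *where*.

Where can Maria put the contract ___?

Underlying clause: Maria can put the contract where.
The filler 'where' is interpreted as the locative complement of 'put'. The gap is right after 'contract'.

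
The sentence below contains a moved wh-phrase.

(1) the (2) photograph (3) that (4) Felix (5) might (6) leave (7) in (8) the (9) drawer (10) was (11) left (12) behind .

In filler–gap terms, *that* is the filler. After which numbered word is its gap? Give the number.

6

The filler 'that' is interpreted as the direct object of 'leave'. Fronting leaves a gap immediately after 'leave':
The photograph that Felix might leave ___ in the drawer was left behind.
'leave' is word 6.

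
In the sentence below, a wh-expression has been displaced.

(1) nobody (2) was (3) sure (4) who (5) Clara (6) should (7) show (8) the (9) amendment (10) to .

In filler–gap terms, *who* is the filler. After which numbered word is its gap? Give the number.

Before movement: Clara should show the amendment to who.
The filler 'who' is interpreted as the object of the preposition 'to' (recipient of 'show'). It moves to the left edge, and the trace sits right after 'to':
Nobody was sure who Clara should show the amendment to ___.
'to' is word 10.

10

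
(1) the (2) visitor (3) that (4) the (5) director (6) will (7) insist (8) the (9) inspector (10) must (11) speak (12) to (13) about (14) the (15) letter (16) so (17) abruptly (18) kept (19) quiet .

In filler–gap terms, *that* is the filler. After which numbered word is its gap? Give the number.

'that' functions as the object of the preposition 'to'. Wh-movement fronts it, leaving a gap right after 'to':
The visitor that the director will insist the inspector must speak to ___ about the letter so abruptly kept quiet.
'to' is word 12.

12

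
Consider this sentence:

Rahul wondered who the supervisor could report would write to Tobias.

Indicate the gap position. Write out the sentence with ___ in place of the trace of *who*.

Rahul wondered who the supervisor could report ___ would write to Tobias.

Before movement: The supervisor could report who would write to Tobias.
'who' is the subject of the clause embedded under 'report'. The gap is right after 'report'.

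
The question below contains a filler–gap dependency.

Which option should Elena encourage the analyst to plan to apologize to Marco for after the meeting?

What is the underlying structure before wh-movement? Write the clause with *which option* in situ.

Elena should encourage the analyst to plan to apologize to Marco for which option after the meeting.

'which option' is the object of the preposition 'for'. Wh-movement fronts it, leaving a gap right after 'for':
Which option should Elena encourage the analyst to plan to apologize to Marco for ___ after the meeting?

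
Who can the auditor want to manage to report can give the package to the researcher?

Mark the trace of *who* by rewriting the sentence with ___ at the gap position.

Underlying clause: The auditor can want to manage to report who can give the package to the researcher.
'who' is the subject of the clause embedded under 'report'. The gap is right after 'report'.

Who can the auditor want to manage to report ___ can give the package to the researcher?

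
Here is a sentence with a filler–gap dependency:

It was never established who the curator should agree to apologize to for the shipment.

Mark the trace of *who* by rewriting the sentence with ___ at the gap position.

It was never established who the curator should agree to apologize to ___ for the shipment.

Before movement: The curator should agree to apologize to who for the shipment.
'who' is the object of the preposition 'to'. The gap is right after 'to'.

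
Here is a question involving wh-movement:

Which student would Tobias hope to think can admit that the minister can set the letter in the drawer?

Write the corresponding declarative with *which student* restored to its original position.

Tobias would hope to think which student can admit that the minister can set the letter in the drawer.

'which student' is the subject of the clause embedded under 'think'. Wh-movement fronts it, leaving a gap right after 'think':
Which student would Tobias hope to think ___ can admit that the minister can set the letter in the drawer?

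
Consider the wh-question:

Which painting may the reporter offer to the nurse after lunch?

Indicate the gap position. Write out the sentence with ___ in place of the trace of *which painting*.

In situ: The reporter may offer which painting to the nurse after lunch.
'which painting' functions as the direct object of 'offer'. The gap is right after 'offer'.

Which painting may the reporter offer ___ to the nurse after lunch?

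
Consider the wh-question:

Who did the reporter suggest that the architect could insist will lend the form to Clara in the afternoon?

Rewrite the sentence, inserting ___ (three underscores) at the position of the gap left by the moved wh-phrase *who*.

Before movement: The reporter did suggest that the architect could insist who will lend the form to Clara in the afternoon.
'who' is the subject of the clause embedded under 'insist'. The gap is right after 'insist'.

Who did the reporter suggest that the architect could insist ___ will lend the form to Clara in the afternoon?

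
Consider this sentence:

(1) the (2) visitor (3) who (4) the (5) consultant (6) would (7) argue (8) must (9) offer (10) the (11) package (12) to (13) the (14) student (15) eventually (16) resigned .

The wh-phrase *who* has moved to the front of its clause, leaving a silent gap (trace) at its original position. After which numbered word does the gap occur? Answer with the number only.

'who' functions as the subject of the clause embedded under 'argue'. Fronting leaves a gap immediately after 'argue':
The visitor who the consultant would argue ___ must offer the package to the student eventually resigned.
'argue' is word 7.

7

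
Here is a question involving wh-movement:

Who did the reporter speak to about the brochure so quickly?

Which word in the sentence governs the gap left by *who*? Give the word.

Pre-movement form: The reporter did speak to who about the brochure so quickly.
The filler 'who' is interpreted as the object of the preposition 'to'. Wh-movement fronts it, leaving a gap right after 'to':
Who did the reporter speak to ___ about the brochure so quickly?

to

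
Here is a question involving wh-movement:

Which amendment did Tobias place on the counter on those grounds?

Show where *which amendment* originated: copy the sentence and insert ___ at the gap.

Which amendment did Tobias place ___ on the counter on those grounds?

Before movement: Tobias did place which amendment on the counter on those grounds.
'which amendment' functions as the direct object of 'place'. The gap is right after 'place'.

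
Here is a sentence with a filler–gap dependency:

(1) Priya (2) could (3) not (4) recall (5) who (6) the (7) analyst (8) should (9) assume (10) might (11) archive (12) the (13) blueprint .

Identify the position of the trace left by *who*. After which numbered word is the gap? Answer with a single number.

9

Pre-movement form: The analyst should assume who might archive the blueprint.
The filler 'who' is interpreted as the subject of the clause embedded under 'assume'. Wh-movement fronts it, leaving a gap right after 'assume':
Priya could not recall who the analyst should assume ___ might archive the blueprint.
'assume' is word 9.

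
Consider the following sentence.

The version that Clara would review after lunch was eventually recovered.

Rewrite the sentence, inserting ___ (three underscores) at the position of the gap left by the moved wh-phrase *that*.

The version that Clara would review ___ after lunch was eventually recovered.

'that' is the direct object of 'review'. The gap is right after 'review'.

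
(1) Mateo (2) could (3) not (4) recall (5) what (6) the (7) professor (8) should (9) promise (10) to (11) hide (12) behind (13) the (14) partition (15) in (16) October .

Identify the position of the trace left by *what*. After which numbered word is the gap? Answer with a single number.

In situ: The professor should promise to hide what behind the partition in October.
'what' is the direct object of 'hide'. Fronting leaves a gap immediately after 'hide':
Mateo could not recall what the professor should promise to hide ___ behind the partition in October.
'hide' is word 11.

11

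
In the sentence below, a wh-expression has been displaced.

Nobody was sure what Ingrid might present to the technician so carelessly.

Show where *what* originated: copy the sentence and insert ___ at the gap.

Nobody was sure what Ingrid might present ___ to the technician so carelessly.

Before movement: Ingrid might present what to the technician so carelessly.
'what' functions as the direct object of 'present'. The gap is right after 'present'.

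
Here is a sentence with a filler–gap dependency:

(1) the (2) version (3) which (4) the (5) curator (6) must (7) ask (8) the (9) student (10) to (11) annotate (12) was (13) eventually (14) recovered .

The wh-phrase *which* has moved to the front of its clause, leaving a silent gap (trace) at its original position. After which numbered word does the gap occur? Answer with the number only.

The filler 'which' is interpreted as the direct object of 'annotate'. It moves to the left edge, and the trace sits right after 'annotate':
The version which the curator must ask the student to annotate ___ was eventually recovered.
'annotate' is word 11.

11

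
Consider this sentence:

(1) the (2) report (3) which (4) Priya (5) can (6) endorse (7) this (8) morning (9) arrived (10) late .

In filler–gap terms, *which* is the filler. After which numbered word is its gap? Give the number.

6

'which' is the direct object of 'endorse'. Wh-movement fronts it, leaving a gap right after 'endorse':
The report which Priya can endorse ___ this morning arrived late.
'endorse' is word 6.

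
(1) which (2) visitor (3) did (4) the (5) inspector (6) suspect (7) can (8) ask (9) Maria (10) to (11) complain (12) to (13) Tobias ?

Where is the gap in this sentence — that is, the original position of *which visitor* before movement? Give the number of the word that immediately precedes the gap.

Underlying clause: The inspector did suspect which visitor can ask Maria to complain to Tobias.
'which visitor' functions as the subject of the clause embedded under 'suspect'. It moves to the left edge, and the trace sits right after 'suspect':
Which visitor did the inspector suspect ___ can ask Maria to complain to Tobias?
'suspect' is word 6.

6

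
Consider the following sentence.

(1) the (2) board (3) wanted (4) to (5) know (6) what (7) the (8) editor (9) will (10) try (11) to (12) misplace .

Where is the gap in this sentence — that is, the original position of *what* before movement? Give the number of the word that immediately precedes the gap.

Underlying clause: The editor will try to misplace what.
'what' functions as the direct object of 'misplace'. It moves to the left edge, and the trace sits right after 'misplace':
The board wanted to know what the editor will try to misplace ___.
'misplace' is word 12.

12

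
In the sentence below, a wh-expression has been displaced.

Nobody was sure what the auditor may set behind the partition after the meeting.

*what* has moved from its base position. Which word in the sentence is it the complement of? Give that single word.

Underlying clause: The auditor may set what behind the partition after the meeting.
'what' is the direct object of 'set'. Fronting leaves a gap immediately after 'set':
Nobody was sure what the auditor may set ___ behind the partition after the meeting.

set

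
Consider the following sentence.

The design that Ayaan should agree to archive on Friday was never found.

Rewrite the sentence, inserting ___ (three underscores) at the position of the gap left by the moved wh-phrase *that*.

The filler 'that' is interpreted as the direct object of 'archive'. The gap is right after 'archive'.

The design that Ayaan should agree to archive ___ on Friday was never found.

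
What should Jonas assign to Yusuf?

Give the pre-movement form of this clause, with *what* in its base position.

The filler 'what' is interpreted as the direct object of 'assign'. Wh-movement fronts it, leaving a gap right after 'assign':
What should Jonas assign ___ to Yusuf?

Jonas should assign what to Yusuf.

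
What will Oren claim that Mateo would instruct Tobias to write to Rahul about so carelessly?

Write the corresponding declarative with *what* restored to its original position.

'what' functions as the object of the preposition 'about'. It moves to the left edge, and the trace sits right after 'about':
What will Oren claim that Mateo would instruct Tobias to write to Rahul about ___ so carelessly?

Oren will claim that Mateo would instruct Tobias to write to Rahul about what so carelessly.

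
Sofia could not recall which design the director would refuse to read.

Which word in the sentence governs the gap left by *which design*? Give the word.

read

In situ: The director would refuse to read which design.
'which design' is the direct object of 'read'. It moves to the left edge, and the trace sits right after 'read':
Sofia could not recall which design the director would refuse to read ___.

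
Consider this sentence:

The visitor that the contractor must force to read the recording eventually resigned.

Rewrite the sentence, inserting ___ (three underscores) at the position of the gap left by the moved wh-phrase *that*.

The filler 'that' is interpreted as the direct object of 'force'. The gap is right after 'force'.

The visitor that the contractor must force ___ to read the recording eventually resigned.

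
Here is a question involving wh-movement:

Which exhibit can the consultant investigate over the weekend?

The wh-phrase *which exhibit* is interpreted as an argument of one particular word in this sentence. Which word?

investigate

Before movement: The consultant can investigate which exhibit over the weekend.
'which exhibit' functions as the direct object of 'investigate'. It moves to the left edge, and the trace sits right after 'investigate':
Which exhibit can the consultant investigate ___ over the weekend?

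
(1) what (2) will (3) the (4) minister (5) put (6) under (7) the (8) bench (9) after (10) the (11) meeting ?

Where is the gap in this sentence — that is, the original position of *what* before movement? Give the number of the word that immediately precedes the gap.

5

Pre-movement form: The minister will put what under the bench after the meeting.
'what' is the direct object of 'put'. It moves to the left edge, and the trace sits right after 'put':
What will the minister put ___ under the bench after the meeting?
'put' is word 5.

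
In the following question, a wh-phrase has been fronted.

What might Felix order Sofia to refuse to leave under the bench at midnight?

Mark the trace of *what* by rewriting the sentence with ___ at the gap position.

What might Felix order Sofia to refuse to leave ___ under the bench at midnight?

Before movement: Felix might order Sofia to refuse to leave what under the bench at midnight.
'what' functions as the direct object of 'leave'. The gap is right after 'leave'.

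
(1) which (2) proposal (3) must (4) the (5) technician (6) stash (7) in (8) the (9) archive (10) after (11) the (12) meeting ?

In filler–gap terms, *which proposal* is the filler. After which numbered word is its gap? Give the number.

In situ: The technician must stash which proposal in the archive after the meeting.
'which proposal' is the direct object of 'stash'. Wh-movement fronts it, leaving a gap right after 'stash':
Which proposal must the technician stash ___ in the archive after the meeting?
'stash' is word 6.

6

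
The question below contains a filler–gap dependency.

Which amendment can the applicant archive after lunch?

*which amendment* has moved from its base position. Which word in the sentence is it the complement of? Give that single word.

Underlying clause: The applicant can archive which amendment after lunch.
'which amendment' is the direct object of 'archive'. It moves to the left edge, and the trace sits right after 'archive':
Which amendment can the applicant archive ___ after lunch?

archive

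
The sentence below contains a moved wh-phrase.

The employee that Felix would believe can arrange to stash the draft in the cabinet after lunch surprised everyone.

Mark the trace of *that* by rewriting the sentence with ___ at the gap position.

The employee that Felix would believe ___ can arrange to stash the draft in the cabinet after lunch surprised everyone.

'that' functions as the subject of the clause embedded under 'believe'. The gap is right after 'believe'.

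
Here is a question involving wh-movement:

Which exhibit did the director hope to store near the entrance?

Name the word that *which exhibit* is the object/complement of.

Underlying clause: The director did hope to store which exhibit near the entrance.
'which exhibit' is the direct object of 'store'. Wh-movement fronts it, leaving a gap right after 'store':
Which exhibit did the director hope to store ___ near the entrance?

store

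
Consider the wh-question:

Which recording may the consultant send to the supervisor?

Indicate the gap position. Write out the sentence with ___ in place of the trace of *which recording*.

In situ: The consultant may send which recording to the supervisor.
'which recording' functions as the direct object of 'send'. The gap is right after 'send'.

Which recording may the consultant send ___ to the supervisor?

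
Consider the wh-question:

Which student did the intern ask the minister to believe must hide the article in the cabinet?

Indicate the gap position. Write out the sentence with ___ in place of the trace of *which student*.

In situ: The intern did ask the minister to believe which student must hide the article in the cabinet.
'which student' is the subject of the clause embedded under 'believe'. The gap is right after 'believe'.

Which student did the intern ask the minister to believe ___ must hide the article in the cabinet?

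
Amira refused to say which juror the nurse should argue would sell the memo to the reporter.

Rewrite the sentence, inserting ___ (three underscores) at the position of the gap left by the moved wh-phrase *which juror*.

Underlying clause: The nurse should argue which juror would sell the memo to the reporter.
'which juror' is the subject of the clause embedded under 'argue'. The gap is right after 'argue'.

Amira refused to say which juror the nurse should argue ___ would sell the memo to the reporter.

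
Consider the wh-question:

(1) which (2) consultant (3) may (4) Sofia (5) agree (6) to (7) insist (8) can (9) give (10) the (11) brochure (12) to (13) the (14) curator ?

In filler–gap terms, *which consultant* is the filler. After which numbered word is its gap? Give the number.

In situ: Sofia may agree to insist which consultant can give the brochure to the curator.
'which consultant' functions as the subject of the clause embedded under 'insist'. Fronting leaves a gap immediately after 'insist':
Which consultant may Sofia agree to insist ___ can give the brochure to the curator?
'insist' is word 7.

7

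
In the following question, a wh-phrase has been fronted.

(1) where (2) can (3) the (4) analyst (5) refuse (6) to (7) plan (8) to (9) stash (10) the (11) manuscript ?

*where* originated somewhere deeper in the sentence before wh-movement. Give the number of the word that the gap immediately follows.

11

Pre-movement form: The analyst can refuse to plan to stash the manuscript where.
The filler 'where' is interpreted as the locative complement of 'stash'. It moves to the left edge, and the trace sits right after 'manuscript':
Where can the analyst refuse to plan to stash the manuscript ___?
'manuscript' is word 11.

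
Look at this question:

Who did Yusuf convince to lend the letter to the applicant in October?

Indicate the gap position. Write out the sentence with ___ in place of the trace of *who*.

Who did Yusuf convince ___ to lend the letter to the applicant in October?

In situ: Yusuf did convince who to lend the letter to the applicant in October.
'who' is the direct object of 'convince'. The gap is right after 'convince'.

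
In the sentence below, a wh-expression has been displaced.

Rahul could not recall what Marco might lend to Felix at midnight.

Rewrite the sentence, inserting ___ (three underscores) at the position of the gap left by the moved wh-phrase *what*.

In situ: Marco might lend what to Felix at midnight.
The filler 'what' is interpreted as the direct object of 'lend'. The gap is right after 'lend'.

Rahul could not recall what Marco might lend ___ to Felix at midnight.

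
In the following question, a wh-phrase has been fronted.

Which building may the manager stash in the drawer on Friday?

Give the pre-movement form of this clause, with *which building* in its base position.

The manager may stash which building in the drawer on Friday.

The filler 'which building' is interpreted as the direct object of 'stash'. Wh-movement fronts it, leaving a gap right after 'stash':
Which building may the manager stash ___ in the drawer on Friday?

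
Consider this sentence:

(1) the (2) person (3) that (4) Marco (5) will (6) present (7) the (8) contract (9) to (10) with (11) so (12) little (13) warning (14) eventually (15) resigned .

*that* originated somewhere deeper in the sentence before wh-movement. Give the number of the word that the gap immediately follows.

'that' is the object of the preposition 'to' (recipient of 'present'). Wh-movement fronts it, leaving a gap right after 'to':
The person that Marco will present the contract to ___ with so little warning eventually resigned.
'to' is word 9.

9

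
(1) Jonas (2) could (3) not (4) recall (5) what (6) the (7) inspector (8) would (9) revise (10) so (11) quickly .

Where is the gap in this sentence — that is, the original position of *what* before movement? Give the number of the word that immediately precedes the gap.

Before movement: The inspector would revise what so quickly.
'what' is the direct object of 'revise'. Fronting leaves a gap immediately after 'revise':
Jonas could not recall what the inspector would revise ___ so quickly.
'revise' is word 9.

9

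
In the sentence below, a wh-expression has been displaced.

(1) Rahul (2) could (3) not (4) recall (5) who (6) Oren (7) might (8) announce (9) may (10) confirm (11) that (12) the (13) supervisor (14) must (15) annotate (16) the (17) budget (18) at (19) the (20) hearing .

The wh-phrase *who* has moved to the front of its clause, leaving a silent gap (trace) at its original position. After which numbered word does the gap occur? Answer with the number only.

Pre-movement form: Oren might announce who may confirm that the supervisor must annotate the budget at the hearing.
'who' functions as the subject of the clause embedded under 'announce'. It moves to the left edge, and the trace sits right after 'announce':
Rahul could not recall who Oren might announce ___ may confirm that the supervisor must annotate the budget at the hearing.
'announce' is word 8.

8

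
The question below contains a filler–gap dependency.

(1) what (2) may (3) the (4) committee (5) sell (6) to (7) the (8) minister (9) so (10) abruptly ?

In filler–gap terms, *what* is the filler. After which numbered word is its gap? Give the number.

5

Underlying clause: The committee may sell what to the minister so abruptly.
The filler 'what' is interpreted as the direct object of 'sell'. Wh-movement fronts it, leaving a gap right after 'sell':
What may the committee sell ___ to the minister so abruptly?
'sell' is word 5.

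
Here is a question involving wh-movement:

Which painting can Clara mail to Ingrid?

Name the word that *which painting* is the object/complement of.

mail

Before movement: Clara can mail which painting to Ingrid.
'which painting' is the direct object of 'mail'. It moves to the left edge, and the trace sits right after 'mail':
Which painting can Clara mail ___ to Ingrid?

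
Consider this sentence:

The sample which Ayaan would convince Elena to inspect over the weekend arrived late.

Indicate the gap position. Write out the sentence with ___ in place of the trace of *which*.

'which' functions as the direct object of 'inspect'. The gap is right after 'inspect'.

The sample which Ayaan would convince Elena to inspect ___ over the weekend arrived late.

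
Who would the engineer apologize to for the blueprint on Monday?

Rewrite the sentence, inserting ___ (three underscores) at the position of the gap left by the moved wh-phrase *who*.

Who would the engineer apologize to ___ for the blueprint on Monday?

In situ: The engineer would apologize to who for the blueprint on Monday.
'who' is the object of the preposition 'to'. The gap is right after 'to'.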